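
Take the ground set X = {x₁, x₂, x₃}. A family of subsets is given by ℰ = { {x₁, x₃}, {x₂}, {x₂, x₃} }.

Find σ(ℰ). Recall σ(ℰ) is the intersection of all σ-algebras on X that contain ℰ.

|σ(ℰ)| = 8.  σ(ℰ) = { {}, {x₁}, {x₂}, {x₃}, {x₁, x₂}, {x₁, x₃}, {x₂, x₃}, X }

Derivation:
Seed the family with ℰ together with ∅ and X: { {}, {x₂}, {x₁, x₃}, {x₂, x₃}, X }.
Pass 1 adds 1:
  {x₁}  = {x₂, x₃}ᶜ
  — 6 sets.
Pass 2. New:
  {x₁, x₂}  = {x₂} ∪ {x₁}
  — 7 sets.
Pass 3: 1 new —
  {x₃}  = {x₁, x₂}ᶜ
  — 8 sets.
Pass 4: no new sets; the family is a σ-algebra.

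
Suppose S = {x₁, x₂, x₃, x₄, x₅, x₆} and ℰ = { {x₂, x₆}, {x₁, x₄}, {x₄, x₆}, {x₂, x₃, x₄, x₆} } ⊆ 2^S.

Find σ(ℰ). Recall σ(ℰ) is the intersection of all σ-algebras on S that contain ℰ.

Take S₀ = ℰ ∪ {∅, S} = { {}, {x₁, x₄}, {x₂, x₆}, {x₄, x₆}, {x₂, x₃, x₄, x₆}, S }.
Step 1 adds 8:
  {x₁, x₅}  = S∖{x₂, x₃, x₄, x₆}
  {x₁, x₄, x₆}  = {x₁, x₄} ∪ {x₄, x₆}
  {x₂, x₄, x₆}  = {x₂, x₆} ∪ {x₄, x₆}
  {x₁, x₂, x₃, x₅}  = S∖{x₄, x₆}
  {x₁, x₂, x₄, x₆}  = {x₁, x₄} ∪ {x₂, x₆}
  {x₁, x₃, x₄, x₅}  = S∖{x₂, x₆}
  {x₂, x₃, x₅, x₆}  = S∖{x₁, x₄}
  {x₁, x₂, x₃, x₄, x₆}  = {x₁, x₄} ∪ {x₂, x₃, x₄, x₆}
  [14 total]
Step 2. New:
  {x₅}  = S∖{x₁, x₂, x₃, x₄, x₆}
  {x₃, x₅}  = S∖{x₁, x₂, x₄, x₆}
  {x₁, x₃, x₅}  = S∖{x₂, x₄, x₆}
  {x₁, x₄, x₅}  = {x₁, x₄} ∪ {x₁, x₅}
  {x₂, x₃, x₅}  = S∖{x₁, x₄, x₆}
  {x₁, x₂, x₅, x₆}  = {x₂, x₆} ∪ {x₁, x₅}
  {x₁, x₄, x₅, x₆}  = {x₁, x₄, x₆} ∪ {x₁, x₅}
  {x₁, x₂, x₃, x₄, x₅}  = {x₁, x₄} ∪ {x₁, x₂, x₃, x₅}
  {x₁, x₂, x₃, x₅, x₆}  = {x₂, x₆} ∪ {x₁, x₂, x₃, x₅}
  {x₁, x₂, x₄, x₅, x₆}  = {x₂, x₄, x₆} ∪ {x₁, x₅}
  {x₁, x₃, x₄, x₅, x₆}  = {x₁, x₄, x₆} ∪ {x₁, x₃, x₄, x₅}
  {x₂, x₃, x₄, x₅, x₆}  = {x₂, x₄, x₆} ∪ {x₂, x₃, x₅, x₆}
  [26 total]
Step 3: 12 new —
  {x₁}  = S∖{x₂, x₃, x₄, x₅, x₆}
  {x₂}  = S∖{x₁, x₃, x₄, x₅, x₆}
  {x₃}  = S∖{x₁, x₂, x₄, x₅, x₆}
  {x₄}  = S∖{x₁, x₂, x₃, x₅, x₆}
  {x₆}  = S∖{x₁, x₂, x₃, x₄, x₅}
  {x₂, x₃}  = S∖{x₁, x₄, x₅, x₆}
  {x₃, x₄}  = S∖{x₁, x₂, x₅, x₆}
  {x₂, x₃, x₆}  = S∖{x₁, x₄, x₅}
  {x₂, x₅, x₆}  = {x₂, x₆} ∪ {x₅}
  {x₄, x₅, x₆}  = {x₄, x₆} ∪ {x₅}
  {x₂, x₄, x₅, x₆}  = {x₂, x₄, x₆} ∪ {x₅}
  {x₃, x₄, x₅, x₆}  = {x₃, x₅} ∪ {x₄, x₆}
  [38 total]
Step 4 (24 new):
  {x₁, x₂}  = S∖{x₃, x₄, x₅, x₆}
  {x₁, x₃}  = S∖{x₂, x₄, x₅, x₆}
  {x₁, x₆}  = {x₁} ∪ {x₆}
  {x₂, x₄}  = {x₂} ∪ {x₄}
  {x₂, x₅}  = {x₂} ∪ {x₅}
  {x₃, x₆}  = {x₃} ∪ {x₆}
  {x₄, x₅}  = {x₄} ∪ {x₅}
  {x₅, x₆}  = {x₆} ∪ {x₅}
  {x₁, x₂, x₃}  = S∖{x₄, x₅, x₆}
  {x₁, x₂, x₄}  = {x₂} ∪ {x₁, x₄}
  {x₁, x₂, x₅}  = {x₂} ∪ {x₁, x₅}
  {x₁, x₂, x₆}  = {x₂, x₆} ∪ {x₁}
  {x₁, x₃, x₄}  = S∖{x₂, x₅, x₆}
  {x₁, x₅, x₆}  = {x₁, x₅} ∪ {x₆}
  {x₂, x₃, x₄}  = {x₃, x₄} ∪ {x₂}
  {x₃, x₄, x₅}  = {x₃, x₄} ∪ {x₃, x₅}
  {x₃, x₄, x₆}  = {x₃, x₄} ∪ {x₄, x₆}
  {x₃, x₅, x₆}  = {x₃, x₅} ∪ {x₆}
  {x₁, x₂, x₃, x₄}  = {x₂, x₃} ∪ {x₁, x₄}
  {x₁, x₂, x₃, x₆}  = {x₂, x₃, x₆} ∪ {x₁}
  {x₁, x₂, x₄, x₅}  = {x₂} ∪ {x₁, x₄, x₅}
  {x₁, x₃, x₄, x₆}  = {x₃, x₄} ∪ {x₁, x₄, x₆}
  {x₁, x₃, x₅, x₆}  = {x₁, x₃, x₅} ∪ {x₆}
  {x₂, x₃, x₄, x₅}  = {x₃, x₄} ∪ {x₂, x₃, x₅}
  [62 total]
Step 5: +2 →
  {x₁, x₃, x₆}  = {x₁, x₆} ∪ {x₁, x₃}
  {x₂, x₄, x₅}  = {x₂, x₅} ∪ {x₄, x₅}
  [64 total]
Step 6 adds nothing — fixpoint reached.

σ(ℰ) = { {}, {x₁}, {x₂}, {x₃}, {x₄}, {x₅}, {x₆}, {x₁, x₂}, {x₁, x₃}, {x₁, x₄}, {x₁, x₅}, {x₁, x₆}, {x₂, x₃}, {x₂, x₄}, {x₂, x₅}, {x₂, x₆}, {x₃, x₄}, {x₃, x₅}, {x₃, x₆}, {x₄, x₅}, {x₄, x₆}, {x₅, x₆}, {x₁, x₂, x₃}, {x₁, x₂, x₄}, {x₁, x₂, x₅}, {x₁, x₂, x₆}, {x₁, x₃, x₄}, {x₁, x₃, x₅}, {x₁, x₃, x₆}, {x₁, x₄, x₅}, {x₁, x₄, x₆}, {x₁, x₅, x₆}, {x₂, x₃, x₄}, {x₂, x₃, x₅}, {x₂, x₃, x₆}, {x₂, x₄, x₅}, {x₂, x₄, x₆}, {x₂, x₅, x₆}, {x₃, x₄, x₅}, {x₃, x₄, x₆}, {x₃, x₅, x₆}, {x₄, x₅, x₆}, {x₁, x₂, x₃, x₄}, {x₁, x₂, x₃, x₅}, {x₁, x₂, x₃, x₆}, {x₁, x₂, x₄, x₅}, {x₁, x₂, x₄, x₆}, {x₁, x₂, x₅, x₆}, {x₁, x₃, x₄, x₅}, {x₁, x₃, x₄, x₆}, {x₁, x₃, x₅, x₆}, {x₁, x₄, x₅, x₆}, {x₂, x₃, x₄, x₅}, {x₂, x₃, x₄, x₆}, {x₂, x₃, x₅, x₆}, {x₂, x₄, x₅, x₆}, {x₃, x₄, x₅, x₆}, {x₁, x₂, x₃, x₄, x₅}, {x₁, x₂, x₃, x₄, x₆}, {x₁, x₂, x₃, x₅, x₆}, {x₁, x₂, x₄, x₅, x₆}, {x₁, x₃, x₄, x₅, x₆}, {x₂, x₃, x₄, x₅, x₆}, S }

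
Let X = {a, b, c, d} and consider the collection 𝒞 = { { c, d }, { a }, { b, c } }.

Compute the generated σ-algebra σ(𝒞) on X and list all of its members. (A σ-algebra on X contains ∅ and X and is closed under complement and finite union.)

Start: 𝒞 ∪ {∅, X} = { {  }, { a }, { b, c }, { c, d }, X }.
Round 1 adds 5:
  { a, b }  = complement { c, d }
  { a, d }  = complement { b, c }
  { a, b, c }  = { b, c } ∪ { a }
  { a, c, d }  = { c, d } ∪ { a }
  { b, c, d }  = complement { a }
  (now 10)
Round 2: +3 →
  { b }  = complement { a, c, d }
  { d }  = complement { a, b, c }
  { a, b, d }  = { a, b } ∪ { a, d }
  (now 13)
Round 3 (2 new):
  { c }  = complement { a, b, d }
  { b, d }  = { d } ∪ { b }
  (now 15)
Round 4 adds 1:
  { a, c }  = complement { b, d }
  (now 16)
Round 5: already closed under ᶜ and ∪.

Hence σ(𝒞) has 16 members: { {  }, { a }, { b }, { c }, { d }, { a, b }, { a, c }, { a, d }, { b, c }, { b, d }, { c, d }, { a, b, c }, { a, b, d }, { a, c, d }, { b, c, d }, X }.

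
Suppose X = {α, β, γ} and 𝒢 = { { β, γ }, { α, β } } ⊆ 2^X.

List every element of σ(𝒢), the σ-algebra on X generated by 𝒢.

Begin from { ∅, { α, β }, { β, γ }, X } (that is, 𝒢 plus ∅ and X).
Step 1: +2 →
  { α }  = X∖{ β, γ }
  { γ }  = X∖{ α, β }
  [6 total]
Step 2. New:
  { α, γ }  = { γ } ∪ { α }
  [7 total]
Step 3 (1 new):
  { β }  = X∖{ α, γ }
  [8 total]
Step 4: stable.

σ(𝒢) = { ∅, { α }, { β }, { γ }, { α, β }, { α, γ }, { β, γ }, X }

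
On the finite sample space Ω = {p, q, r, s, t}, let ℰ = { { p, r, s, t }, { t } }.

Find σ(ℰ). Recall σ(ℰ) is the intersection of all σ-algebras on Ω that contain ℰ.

Seed the family with ℰ together with ∅ and Ω: { ∅, { t }, { p, r, s, t }, Ω }.
Pass 1 (2 new):
  { q }  = Ω∖{ p, r, s, t }
  { p, q, r, s }  = Ω∖{ t }
  [6 total]
Pass 2. New:
  { q, t }  = { q } ∪ { t }
  [7 total]
Pass 3. New:
  { p, r, s }  = Ω∖{ q, t }
  [8 total]
After Pass 4 the family is unchanged; done.

Therefore σ(ℰ) = { ∅, { q }, { t }, { q, t }, { p, r, s }, { p, q, r, s }, { p, r, s, t }, Ω } (|σ(ℰ)| = 8).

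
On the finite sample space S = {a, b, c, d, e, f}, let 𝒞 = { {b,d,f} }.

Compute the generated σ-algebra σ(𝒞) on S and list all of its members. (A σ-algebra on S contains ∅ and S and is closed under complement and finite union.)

σ(𝒞) = { {}, {a,c,e}, {b,d,f}, S }

Check:
Take S₀ = 𝒞 ∪ {∅, S} = { {}, {b,d,f}, S }.
Step 1 adds 1:
  {a,c,e}  = {b,d,f}ᶜ
  (now 4)
Step 2: closed — nothing new.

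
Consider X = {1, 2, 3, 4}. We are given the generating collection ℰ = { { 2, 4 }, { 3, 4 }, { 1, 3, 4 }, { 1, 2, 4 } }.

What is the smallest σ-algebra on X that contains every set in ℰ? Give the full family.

Begin from { ∅, { 2, 4 }, { 3, 4 }, { 1, 2, 4 }, { 1, 3, 4 }, X } (that is, ℰ plus ∅ and X).
Step 1 (5 new):
  { 2 }  = complement { 1, 3, 4 }
  { 3 }  = complement { 1, 2, 4 }
  { 1, 2 }  = complement { 3, 4 }
  { 1, 3 }  = complement { 2, 4 }
  { 2, 3, 4 }  = { 3, 4 } ∪ { 2, 4 }
  (now 11)
Step 2: +3 →
  { 1 }  = complement { 2, 3, 4 }
  { 2, 3 }  = { 2 } ∪ { 3 }
  { 1, 2, 3 }  = { 1, 2 } ∪ { 3 }
  (now 14)
Step 3: +2 →
  { 4 }  = complement { 1, 2, 3 }
  { 1, 4 }  = complement { 2, 3 }
  (now 16)
Step 4: closed — nothing new.

Therefore σ(ℰ) = { ∅, { 1 }, { 2 }, { 3 }, { 4 }, { 1, 2 }, { 1, 3 }, { 1, 4 }, { 2, 3 }, { 2, 4 }, { 3, 4 }, { 1, 2, 3 }, { 1, 2, 4 }, { 1, 3, 4 }, { 2, 3, 4 }, X } (|σ(ℰ)| = 16).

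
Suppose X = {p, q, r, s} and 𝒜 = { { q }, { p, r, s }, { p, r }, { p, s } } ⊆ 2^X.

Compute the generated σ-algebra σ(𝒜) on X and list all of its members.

σ(𝒜) = { {}, { p }, { q }, { r }, { s }, { p, q }, { p, r }, { p, s }, { q, r }, { q, s }, { r, s }, { p, q, r }, { p, q, s }, { p, r, s }, { q, r, s }, X }

Working:
Initial family (6 sets): { {}, { q }, { p, r }, { p, s }, { p, r, s }, X }.
Round 1 (4 new):
  { q, r }  = { p, s }ᶜ
  { q, s }  = { p, r }ᶜ
  { p, q, r }  = { p, r } ∪ { q }
  { p, q, s }  = { p, s } ∪ { q }
  |family| = 10
Round 2: +3 →
  { r }  = { p, q, s }ᶜ
  { s }  = { p, q, r }ᶜ
  { q, r, s }  = { q, r } ∪ { q, s }
  |family| = 13
Round 3. New:
  { p }  = { q, r, s }ᶜ
  { r, s }  = { r } ∪ { s }
  |family| = 15
Round 4 (1 new):
  { p, q }  = { r, s }ᶜ
  |family| = 16
Round 5 adds nothing — fixpoint reached.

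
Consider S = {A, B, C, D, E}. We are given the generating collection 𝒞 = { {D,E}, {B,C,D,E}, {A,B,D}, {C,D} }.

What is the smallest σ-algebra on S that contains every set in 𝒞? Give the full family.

|σ(𝒞)| = 32.  σ(𝒞) = { {}, {A}, {B}, {C}, {D}, {E}, {A,B}, {A,C}, {A,D}, {A,E}, {B,C}, {B,D}, {B,E}, {C,D}, {C,E}, {D,E}, {A,B,C}, {A,B,D}, {A,B,E}, {A,C,D}, {A,C,E}, {A,D,E}, {B,C,D}, {B,C,E}, {B,D,E}, {C,D,E}, {A,B,C,D}, {A,B,C,E}, {A,B,D,E}, {A,C,D,E}, {B,C,D,E}, S }

Check:
Start: 𝒞 ∪ {∅, S} = { {}, {C,D}, {D,E}, {A,B,D}, {B,C,D,E}, S }.
Round 1: 7 new —
  {A}  = {B,C,D,E}ᶜ
  {C,E}  = {A,B,D}ᶜ
  {A,B,C}  = {D,E}ᶜ
  {A,B,E}  = {C,D}ᶜ
  {C,D,E}  = {D,E} ∪ {C,D}
  {A,B,C,D}  = {C,D} ∪ {A,B,D}
  {A,B,D,E}  = {D,E} ∪ {A,B,D}
  (now 13)
Round 2: 8 new —
  {C}  = {A,B,D,E}ᶜ
  {E}  = {A,B,C,D}ᶜ
  {A,B}  = {C,D,E}ᶜ
  {A,C,D}  = {C,D} ∪ {A}
  {A,C,E}  = {C,E} ∪ {A}
  {A,D,E}  = {D,E} ∪ {A}
  {A,B,C,E}  = {A,B,C} ∪ {A,B,E}
  {A,C,D,E}  = {C,D,E} ∪ {A}
  (now 21)
Round 3 adds 7:
  {B}  = {A,C,D,E}ᶜ
  {D}  = {A,B,C,E}ᶜ
  {A,C}  = {C} ∪ {A}
  {A,E}  = {E} ∪ {A}
  {B,C}  = {A,D,E}ᶜ
  {B,D}  = {A,C,E}ᶜ
  {B,E}  = {A,C,D}ᶜ
  (now 28)
Round 4 (4 new):
  {A,D}  = {D} ∪ {A}
  {B,C,D}  = {A,E}ᶜ
  {B,C,E}  = {B,E} ∪ {C}
  {B,D,E}  = {A,C}ᶜ
  (now 32)
After Round 5 the family is unchanged; done.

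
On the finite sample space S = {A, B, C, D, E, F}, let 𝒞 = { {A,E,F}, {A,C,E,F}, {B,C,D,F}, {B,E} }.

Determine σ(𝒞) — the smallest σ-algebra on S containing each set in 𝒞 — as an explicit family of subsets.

Begin from { ∅, {B,E}, {A,E,F}, {A,C,E,F}, {B,C,D,F}, S } (that is, 𝒞 plus ∅ and S).
Round 1: 7 new —
  {A,E}  = complement {B,C,D,F}
  {B,D}  = complement {A,C,E,F}
  {B,C,D}  = complement {A,E,F}
  {A,B,E,F}  = {B,E} ∪ {A,E,F}
  {A,C,D,F}  = complement {B,E}
  {A,B,C,E,F}  = {A,C,E,F} ∪ {B,E}
  {B,C,D,E,F}  = {B,E} ∪ {B,C,D,F}
  [13 total]
Round 2 adds 11:
  {A}  = complement {B,C,D,E,F}
  {D}  = complement {A,B,C,E,F}
  {C,D}  = complement {A,B,E,F}
  {A,B,E}  = {B,E} ∪ {A,E}
  {B,D,E}  = {B,E} ∪ {B,D}
  {A,B,D,E}  = {A,E} ∪ {B,D}
  {B,C,D,E}  = {B,E} ∪ {B,C,D}
  {A,B,C,D,E}  = {B,C,D} ∪ {A,E}
  {A,B,C,D,F}  = {B,C,D} ∪ {A,C,D,F}
  {A,B,D,E,F}  = {A,E,F} ∪ {B,D}
  {A,C,D,E,F}  = {A,C,E,F} ∪ {A,C,D,F}
  [24 total]
Round 3. New:
  {B}  = complement {A,C,D,E,F}
  {C}  = complement {A,B,D,E,F}
  {E}  = complement {A,B,C,D,F}
  {F}  = complement {A,B,C,D,E}
  {A,D}  = {D} ∪ {A}
  {A,F}  = complement {B,C,D,E}
  {C,F}  = complement {A,B,D,E}
  {A,B,D}  = {B,D} ∪ {A}
  {A,C,D}  = {C,D} ∪ {A}
  {A,C,F}  = complement {B,D,E}
  {A,D,E}  = {A,E} ∪ {D}
  {C,D,F}  = complement {A,B,E}
  {A,B,C,D}  = {B,C,D} ∪ {A}
  {A,C,D,E}  = {C,D} ∪ {A,E}
  {A,D,E,F}  = {A,E,F} ∪ {D}
  [39 total]
Round 4. New:
  {A,B}  = {B} ∪ {A}
  {A,C}  = {C} ∪ {A}
  {B,C}  = complement {A,D,E,F}
  {B,F}  = complement {A,C,D,E}
  {C,E}  = {C} ∪ {E}
  {D,E}  = {D} ∪ {E}
  {D,F}  = {D} ∪ {F}
  {E,F}  = complement {A,B,C,D}
  {A,B,F}  = {A,F} ∪ {B}
  {A,C,E}  = {C} ∪ {A,E}
  {A,D,F}  = {A,F} ∪ {D}
  {B,C,E}  = {C} ∪ {B,E}
  {B,C,F}  = complement {A,D,E}
  {B,D,F}  = {B,D} ∪ {F}
  {B,E,F}  = complement {A,C,D}
  {C,D,E}  = {C,D} ∪ {E}
  {C,E,F}  = complement {A,B,D}
  {A,B,C,E}  = {C} ∪ {A,B,E}
  {A,B,C,F}  = {A,C,F} ∪ {B}
  {A,B,D,F}  = {A,F} ∪ {A,B,D}
  {B,C,E,F}  = complement {A,D}
  {B,D,E,F}  = {B,D,E} ∪ {F}
  {C,D,E,F}  = {C,D,F} ∪ {E}
  [62 total]
Round 5 adds 2:
  {A,B,C}  = {B} ∪ {A,C}
  {D,E,F}  = {E,F} ∪ {D,E}
  [64 total]
Round 6: no new sets; the family is a σ-algebra.

Therefore σ(𝒞) = { ∅, {A}, {B}, {C}, {D}, {E}, {F}, {A,B}, {A,C}, {A,D}, {A,E}, {A,F}, {B,C}, {B,D}, {B,E}, {B,F}, {C,D}, {C,E}, {C,F}, {D,E}, {D,F}, {E,F}, {A,B,C}, {A,B,D}, {A,B,E}, {A,B,F}, {A,C,D}, {A,C,E}, {A,C,F}, {A,D,E}, {A,D,F}, {A,E,F}, {B,C,D}, {B,C,E}, {B,C,F}, {B,D,E}, {B,D,F}, {B,E,F}, {C,D,E}, {C,D,F}, {C,E,F}, {D,E,F}, {A,B,C,D}, {A,B,C,E}, {A,B,C,F}, {A,B,D,E}, {A,B,D,F}, {A,B,E,F}, {A,C,D,E}, {A,C,D,F}, {A,C,E,F}, {A,D,E,F}, {B,C,D,E}, {B,C,D,F}, {B,C,E,F}, {B,D,E,F}, {C,D,E,F}, {A,B,C,D,E}, {A,B,C,D,F}, {A,B,C,E,F}, {A,B,D,E,F}, {A,C,D,E,F}, {B,C,D,E,F}, S } (|σ(𝒞)| = 64).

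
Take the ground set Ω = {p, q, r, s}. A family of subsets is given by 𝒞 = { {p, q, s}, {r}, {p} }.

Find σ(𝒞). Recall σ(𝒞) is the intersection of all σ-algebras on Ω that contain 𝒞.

σ(𝒞) = { {}, {p}, {r}, {p, r}, {q, s}, {p, q, s}, {q, r, s}, Ω }

Working:
Begin from { {}, {p}, {r}, {p, q, s}, Ω } (that is, 𝒞 plus ∅ and Ω).
Step 1: 2 new —
  {p, r}  = {r} ∪ {p}
  {q, r, s}  = ᶜ of {p}
  |family| = 7
Step 2 adds 1:
  {q, s}  = ᶜ of {p, r}
  |family| = 8
After Step 3 the family is unchanged; done.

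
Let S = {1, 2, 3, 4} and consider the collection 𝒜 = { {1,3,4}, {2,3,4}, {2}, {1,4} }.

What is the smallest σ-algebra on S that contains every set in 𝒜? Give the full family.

Start: 𝒜 ∪ {∅, S} = { {}, {2}, {1,4}, {1,3,4}, {2,3,4}, S }.
Iteration 1: +3 →
  {1}  = ᶜ of {2,3,4}
  {2,3}  = ᶜ of {1,4}
  {1,2,4}  = {1,4} ∪ {2}
  |family| = 9
Iteration 2: 3 new —
  {3}  = ᶜ of {1,2,4}
  {1,2}  = {2} ∪ {1}
  {1,2,3}  = {2,3} ∪ {1}
  |family| = 12
Iteration 3 (3 new):
  {4}  = ᶜ of {1,2,3}
  {1,3}  = {3} ∪ {1}
  {3,4}  = ᶜ of {1,2}
  |family| = 15
Iteration 4 (1 new):
  {2,4}  = ᶜ of {1,3}
  |family| = 16
Iteration 5: stable.

σ(𝒜) = { {}, {1}, {2}, {3}, {4}, {1,2}, {1,3}, {1,4}, {2,3}, {2,4}, {3,4}, {1,2,3}, {1,2,4}, {1,3,4}, {2,3,4}, S }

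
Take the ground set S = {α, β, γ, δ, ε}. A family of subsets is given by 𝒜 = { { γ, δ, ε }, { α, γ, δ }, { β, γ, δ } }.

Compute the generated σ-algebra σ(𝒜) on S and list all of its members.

Initial family (5 sets): { {}, { α, γ, δ }, { β, γ, δ }, { γ, δ, ε }, S }.
Step 1 adds 6:
  { α, β }  = ᶜ of { γ, δ, ε }
  { α, ε }  = ᶜ of { β, γ, δ }
  { β, ε }  = ᶜ of { α, γ, δ }
  { α, β, γ, δ }  = { α, γ, δ } ∪ { β, γ, δ }
  { α, γ, δ, ε }  = { γ, δ, ε } ∪ { α, γ, δ }
  { β, γ, δ, ε }  = { γ, δ, ε } ∪ { β, γ, δ }
  |family| = 11
Step 2 (4 new):
  { α }  = ᶜ of { β, γ, δ, ε }
  { β }  = ᶜ of { α, γ, δ, ε }
  { ε }  = ᶜ of { α, β, γ, δ }
  { α, β, ε }  = { β, ε } ∪ { α, β }
  |family| = 15
Step 3: 1 new —
  { γ, δ }  = ᶜ of { α, β, ε }
  |family| = 16
Step 4: already closed under ᶜ and ∪.

σ(𝒜) = { {}, { α }, { β }, { ε }, { α, β }, { α, ε }, { β, ε }, { γ, δ }, { α, β, ε }, { α, γ, δ }, { β, γ, δ }, { γ, δ, ε }, { α, β, γ, δ }, { α, γ, δ, ε }, { β, γ, δ, ε }, S }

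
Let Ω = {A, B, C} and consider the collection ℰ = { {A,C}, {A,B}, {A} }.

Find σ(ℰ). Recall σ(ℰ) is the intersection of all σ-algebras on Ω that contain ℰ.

|σ(ℰ)| = 8.  σ(ℰ) = { {}, {A}, {B}, {C}, {A,B}, {A,C}, {B,C}, Ω }

Check:
Initial family (5 sets): { {}, {A}, {A,B}, {A,C}, Ω }.
Step 1. New:
  {B}  = complement {A,C}
  {C}  = complement {A,B}
  {B,C}  = complement {A}
  |family| = 8
Step 2: already closed under ᶜ and ∪.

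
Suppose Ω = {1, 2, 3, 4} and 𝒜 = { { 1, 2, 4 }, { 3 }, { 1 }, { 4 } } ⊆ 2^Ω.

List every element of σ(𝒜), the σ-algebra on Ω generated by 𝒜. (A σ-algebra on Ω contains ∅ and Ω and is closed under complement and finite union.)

|σ(𝒜)| = 16.  σ(𝒜) = { {  }, { 1 }, { 2 }, { 3 }, { 4 }, { 1, 2 }, { 1, 3 }, { 1, 4 }, { 2, 3 }, { 2, 4 }, { 3, 4 }, { 1, 2, 3 }, { 1, 2, 4 }, { 1, 3, 4 }, { 2, 3, 4 }, Ω }

Trace:
Take S₀ = 𝒜 ∪ {∅, Ω} = { {  }, { 1 }, { 3 }, { 4 }, { 1, 2, 4 }, Ω }.
Step 1. New:
  { 1, 3 }  = { 3 } ∪ { 1 }
  { 1, 4 }  = { 4 } ∪ { 1 }
  { 3, 4 }  = { 3 } ∪ { 4 }
  { 1, 2, 3 }  = { 4 }ᶜ
  { 2, 3, 4 }  = { 1 }ᶜ
  |family| = 11
Step 2: +4 →
  { 1, 2 }  = { 3, 4 }ᶜ
  { 2, 3 }  = { 1, 4 }ᶜ
  { 2, 4 }  = { 1, 3 }ᶜ
  { 1, 3, 4 }  = { 3, 4 } ∪ { 1, 4 }
  |family| = 15
Step 3: 1 new —
  { 2 }  = { 1, 3, 4 }ᶜ
  |family| = 16
Step 4: stable.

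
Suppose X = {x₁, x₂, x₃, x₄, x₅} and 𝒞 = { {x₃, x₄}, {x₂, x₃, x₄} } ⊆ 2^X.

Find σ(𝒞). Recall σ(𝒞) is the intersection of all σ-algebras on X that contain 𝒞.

Answer: σ(𝒞) = { ∅, {x₂}, {x₁, x₅}, {x₃, x₄}, {x₁, x₂, x₅}, {x₂, x₃, x₄}, {x₁, x₃, x₄, x₅}, X }

Check:
Begin from { ∅, {x₃, x₄}, {x₂, x₃, x₄}, X } (that is, 𝒞 plus ∅ and X).
Step 1. New:
  {x₁, x₅}  = complement {x₂, x₃, x₄}
  {x₁, x₂, x₅}  = complement {x₃, x₄}
  — 6 sets.
Step 2: 1 new —
  {x₁, x₃, x₄, x₅}  = {x₃, x₄} ∪ {x₁, x₅}
  — 7 sets.
Step 3: +1 →
  {x₂}  = complement {x₁, x₃, x₄, x₅}
  — 8 sets.
After Step 4 the family is unchanged; done.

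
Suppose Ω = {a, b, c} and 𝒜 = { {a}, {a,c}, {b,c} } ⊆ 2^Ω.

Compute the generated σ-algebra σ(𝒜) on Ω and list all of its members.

Start: 𝒜 ∪ {∅, Ω} = { {}, {a}, {a,c}, {b,c}, Ω }.
Round 1 (1 new):
  {b}  = Ω∖{a,c}
  |family| = 6
Round 2. New:
  {a,b}  = {b} ∪ {a}
  |family| = 7
Round 3 (1 new):
  {c}  = Ω∖{a,b}
  |family| = 8
Round 4 adds nothing — fixpoint reached.

Hence σ(𝒜) has 8 members: { {}, {a}, {b}, {c}, {a,b}, {a,c}, {b,c}, Ω }.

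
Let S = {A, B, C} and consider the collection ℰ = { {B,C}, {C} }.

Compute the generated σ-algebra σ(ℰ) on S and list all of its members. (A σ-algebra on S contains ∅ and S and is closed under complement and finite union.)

|σ(ℰ)| = 8.  σ(ℰ) = { ∅, {A}, {B}, {C}, {A,B}, {A,C}, {B,C}, S }

Trace:
Seed the family with ℰ together with ∅ and S: { ∅, {C}, {B,C}, S }.
Iteration 1: 2 new —
  {A}  = complement {B,C}
  {A,B}  = complement {C}
Iteration 2: 1 new —
  {A,C}  = {C} ∪ {A}
Iteration 3 (1 new):
  {B}  = complement {A,C}
Iteration 4 adds nothing — fixpoint reached.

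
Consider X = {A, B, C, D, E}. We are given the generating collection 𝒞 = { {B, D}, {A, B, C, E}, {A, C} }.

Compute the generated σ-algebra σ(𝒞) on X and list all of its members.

σ(𝒞) = { {}, {B}, {D}, {E}, {A, C}, {B, D}, {B, E}, {D, E}, {A, B, C}, {A, C, D}, {A, C, E}, {B, D, E}, {A, B, C, D}, {A, B, C, E}, {A, C, D, E}, X }

Trace:
Begin from { {}, {A, C}, {B, D}, {A, B, C, E}, X } (that is, 𝒞 plus ∅ and X).
Iteration 1. New:
  {D}  = complement {A, B, C, E}
  {A, C, E}  = complement {B, D}
  {B, D, E}  = complement {A, C}
  {A, B, C, D}  = {A, C} ∪ {B, D}
  |family| = 9
Iteration 2 adds 3:
  {E}  = complement {A, B, C, D}
  {A, C, D}  = {A, C} ∪ {D}
  {A, C, D, E}  = {A, C, E} ∪ {D}
  |family| = 12
Iteration 3 (3 new):
  {B}  = complement {A, C, D, E}
  {B, E}  = complement {A, C, D}
  {D, E}  = {D} ∪ {E}
  |family| = 15
Iteration 4 (1 new):
  {A, B, C}  = complement {D, E}
  |family| = 16
Iteration 5: already closed under ᶜ and ∪.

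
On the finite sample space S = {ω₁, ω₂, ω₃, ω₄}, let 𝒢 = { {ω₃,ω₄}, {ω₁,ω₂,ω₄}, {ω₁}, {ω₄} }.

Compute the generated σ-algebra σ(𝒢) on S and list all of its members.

|σ(𝒢)| = 16.  σ(𝒢) = { ∅, {ω₁}, {ω₂}, {ω₃}, {ω₄}, {ω₁,ω₂}, {ω₁,ω₃}, {ω₁,ω₄}, {ω₂,ω₃}, {ω₂,ω₄}, {ω₃,ω₄}, {ω₁,ω₂,ω₃}, {ω₁,ω₂,ω₄}, {ω₁,ω₃,ω₄}, {ω₂,ω₃,ω₄}, S }

Derivation:
Start: 𝒢 ∪ {∅, S} = { ∅, {ω₁}, {ω₄}, {ω₃,ω₄}, {ω₁,ω₂,ω₄}, S }.
Iteration 1: 6 new —
  {ω₃}  = complement {ω₁,ω₂,ω₄}
  {ω₁,ω₂}  = complement {ω₃,ω₄}
  {ω₁,ω₄}  = {ω₄} ∪ {ω₁}
  {ω₁,ω₂,ω₃}  = complement {ω₄}
  {ω₁,ω₃,ω₄}  = {ω₃,ω₄} ∪ {ω₁}
  {ω₂,ω₃,ω₄}  = complement {ω₁}
  [12 total]
Iteration 2 (3 new):
  {ω₂}  = complement {ω₁,ω₃,ω₄}
  {ω₁,ω₃}  = {ω₃} ∪ {ω₁}
  {ω₂,ω₃}  = complement {ω₁,ω₄}
  [15 total]
Iteration 3: +1 →
  {ω₂,ω₄}  = complement {ω₁,ω₃}
  [16 total]
Iteration 4 adds nothing — fixpoint reached.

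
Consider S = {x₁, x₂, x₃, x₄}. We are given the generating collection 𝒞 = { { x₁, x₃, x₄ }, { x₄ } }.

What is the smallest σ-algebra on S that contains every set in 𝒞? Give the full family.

Answer: σ(𝒞) = { {}, { x₂ }, { x₄ }, { x₁, x₃ }, { x₂, x₄ }, { x₁, x₂, x₃ }, { x₁, x₃, x₄ }, S }

Check:
Begin from { {}, { x₄ }, { x₁, x₃, x₄ }, S } (that is, 𝒞 plus ∅ and S).
Pass 1: 2 new —
  { x₂ }  = { x₁, x₃, x₄ }ᶜ
  { x₁, x₂, x₃ }  = { x₄ }ᶜ
  — 6 sets.
Pass 2: 1 new —
  { x₂, x₄ }  = { x₄ } ∪ { x₂ }
  — 7 sets.
Pass 3. New:
  { x₁, x₃ }  = { x₂, x₄ }ᶜ
  — 8 sets.
Pass 4: no new sets; the family is a σ-algebra.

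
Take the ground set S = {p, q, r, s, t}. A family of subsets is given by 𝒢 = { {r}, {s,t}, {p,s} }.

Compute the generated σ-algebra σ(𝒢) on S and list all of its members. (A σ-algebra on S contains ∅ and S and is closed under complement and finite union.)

σ(𝒢) (32 sets): { {}, {p}, {q}, {r}, {s}, {t}, {p,q}, {p,r}, {p,s}, {p,t}, {q,r}, {q,s}, {q,t}, {r,s}, {r,t}, {s,t}, {p,q,r}, {p,q,s}, {p,q,t}, {p,r,s}, {p,r,t}, {p,s,t}, {q,r,s}, {q,r,t}, {q,s,t}, {r,s,t}, {p,q,r,s}, {p,q,r,t}, {p,q,s,t}, {p,r,s,t}, {q,r,s,t}, S }

Working:
Seed the family with 𝒢 together with ∅ and S: { {}, {r}, {p,s}, {s,t}, S }.
Iteration 1 adds 6:
  {p,q,r}  = {s,t}ᶜ
  {p,r,s}  = {r} ∪ {p,s}
  {p,s,t}  = {s,t} ∪ {p,s}
  {q,r,t}  = {p,s}ᶜ
  {r,s,t}  = {s,t} ∪ {r}
  {p,q,s,t}  = {r}ᶜ
  |family| = 11
Iteration 2: 7 new —
  {p,q}  = {r,s,t}ᶜ
  {q,r}  = {p,s,t}ᶜ
  {q,t}  = {p,r,s}ᶜ
  {p,q,r,s}  = {p,q,r} ∪ {p,r,s}
  {p,q,r,t}  = {p,q,r} ∪ {q,r,t}
  {p,r,s,t}  = {p,s,t} ∪ {r,s,t}
  {q,r,s,t}  = {r,s,t} ∪ {q,r,t}
  |family| = 18
Iteration 3: 7 new —
  {p}  = {q,r,s,t}ᶜ
  {q}  = {p,r,s,t}ᶜ
  {s}  = {p,q,r,t}ᶜ
  {t}  = {p,q,r,s}ᶜ
  {p,q,s}  = {p,s} ∪ {p,q}
  {p,q,t}  = {p,q} ∪ {q,t}
  {q,s,t}  = {s,t} ∪ {q,t}
  |family| = 25
Iteration 4. New:
  {p,r}  = {q,s,t}ᶜ
  {p,t}  = {t} ∪ {p}
  {q,s}  = {q} ∪ {s}
  {r,s}  = {p,q,t}ᶜ
  {r,t}  = {p,q,s}ᶜ
  {q,r,s}  = {q,r} ∪ {s}
  |family| = 31
Iteration 5 (1 new):
  {p,r,t}  = {q,s}ᶜ
  |family| = 32
Iteration 6 adds nothing — fixpoint reached.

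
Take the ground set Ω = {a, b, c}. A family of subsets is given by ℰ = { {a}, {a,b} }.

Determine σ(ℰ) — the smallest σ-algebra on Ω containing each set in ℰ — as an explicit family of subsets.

Take S₀ = ℰ ∪ {∅, Ω} = { ∅, {a}, {a,b}, Ω }.
Step 1 adds 2:
  {c}  = {a,b}ᶜ
  {b,c}  = {a}ᶜ
  [6 total]
Step 2 (1 new):
  {a,c}  = {c} ∪ {a}
  [7 total]
Step 3 (1 new):
  {b}  = {a,c}ᶜ
  [8 total]
Step 4: stable.

Therefore σ(ℰ) = { ∅, {a}, {b}, {c}, {a,b}, {a,c}, {b,c}, Ω } (|σ(ℰ)| = 8).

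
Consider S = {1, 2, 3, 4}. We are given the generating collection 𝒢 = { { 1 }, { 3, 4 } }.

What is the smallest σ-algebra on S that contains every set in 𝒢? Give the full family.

Start: 𝒢 ∪ {∅, S} = { ∅, { 1 }, { 3, 4 }, S }.
Step 1: +3 →
  { 1, 2 }  = { 3, 4 }ᶜ
  { 1, 3, 4 }  = { 3, 4 } ∪ { 1 }
  { 2, 3, 4 }  = { 1 }ᶜ
  — 7 sets.
Step 2: +1 →
  { 2 }  = { 1, 3, 4 }ᶜ
  — 8 sets.
Step 3: already closed under ᶜ and ∪.

Hence σ(𝒢) has 8 members: { ∅, { 1 }, { 2 }, { 1, 2 }, { 3, 4 }, { 1, 3, 4 }, { 2, 3, 4 }, S }.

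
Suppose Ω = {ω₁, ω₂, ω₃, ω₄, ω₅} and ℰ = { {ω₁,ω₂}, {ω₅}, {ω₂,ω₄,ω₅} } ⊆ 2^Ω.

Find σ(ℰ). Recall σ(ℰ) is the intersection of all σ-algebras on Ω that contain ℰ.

Initial family (5 sets): { ∅, {ω₅}, {ω₁,ω₂}, {ω₂,ω₄,ω₅}, Ω }.
Iteration 1. New:
  {ω₁,ω₃}  = ᶜ of {ω₂,ω₄,ω₅}
  {ω₁,ω₂,ω₅}  = {ω₁,ω₂} ∪ {ω₅}
  {ω₃,ω₄,ω₅}  = ᶜ of {ω₁,ω₂}
  {ω₁,ω₂,ω₃,ω₄}  = ᶜ of {ω₅}
  {ω₁,ω₂,ω₄,ω₅}  = {ω₁,ω₂} ∪ {ω₂,ω₄,ω₅}
Iteration 2 adds 7:
  {ω₃}  = ᶜ of {ω₁,ω₂,ω₄,ω₅}
  {ω₃,ω₄}  = ᶜ of {ω₁,ω₂,ω₅}
  {ω₁,ω₂,ω₃}  = {ω₁,ω₂} ∪ {ω₁,ω₃}
  {ω₁,ω₃,ω₅}  = {ω₅} ∪ {ω₁,ω₃}
  {ω₁,ω₂,ω₃,ω₅}  = {ω₁,ω₂,ω₅} ∪ {ω₁,ω₃}
  {ω₁,ω₃,ω₄,ω₅}  = {ω₃,ω₄,ω₅} ∪ {ω₁,ω₃}
  {ω₂,ω₃,ω₄,ω₅}  = {ω₃,ω₄,ω₅} ∪ {ω₂,ω₄,ω₅}
Iteration 3: +7 →
  {ω₁}  = ᶜ of {ω₂,ω₃,ω₄,ω₅}
  {ω₂}  = ᶜ of {ω₁,ω₃,ω₄,ω₅}
  {ω₄}  = ᶜ of {ω₁,ω₂,ω₃,ω₅}
  {ω₂,ω₄}  = ᶜ of {ω₁,ω₃,ω₅}
  {ω₃,ω₅}  = {ω₃} ∪ {ω₅}
  {ω₄,ω₅}  = ᶜ of {ω₁,ω₂,ω₃}
  {ω₁,ω₃,ω₄}  = {ω₃,ω₄} ∪ {ω₁,ω₃}
Iteration 4 (8 new):
  {ω₁,ω₄}  = {ω₄} ∪ {ω₁}
  {ω₁,ω₅}  = {ω₅} ∪ {ω₁}
  {ω₂,ω₃}  = {ω₂} ∪ {ω₃}
  {ω₂,ω₅}  = ᶜ of {ω₁,ω₃,ω₄}
  {ω₁,ω₂,ω₄}  = ᶜ of {ω₃,ω₅}
  {ω₁,ω₄,ω₅}  = {ω₄,ω₅} ∪ {ω₁}
  {ω₂,ω₃,ω₄}  = {ω₃,ω₄} ∪ {ω₂}
  {ω₂,ω₃,ω₅}  = {ω₂} ∪ {ω₃,ω₅}
Iteration 5 adds nothing — fixpoint reached.

Therefore σ(ℰ) = { ∅, {ω₁}, {ω₂}, {ω₃}, {ω₄}, {ω₅}, {ω₁,ω₂}, {ω₁,ω₃}, {ω₁,ω₄}, {ω₁,ω₅}, {ω₂,ω₃}, {ω₂,ω₄}, {ω₂,ω₅}, {ω₃,ω₄}, {ω₃,ω₅}, {ω₄,ω₅}, {ω₁,ω₂,ω₃}, {ω₁,ω₂,ω₄}, {ω₁,ω₂,ω₅}, {ω₁,ω₃,ω₄}, {ω₁,ω₃,ω₅}, {ω₁,ω₄,ω₅}, {ω₂,ω₃,ω₄}, {ω₂,ω₃,ω₅}, {ω₂,ω₄,ω₅}, {ω₃,ω₄,ω₅}, {ω₁,ω₂,ω₃,ω₄}, {ω₁,ω₂,ω₃,ω₅}, {ω₁,ω₂,ω₄,ω₅}, {ω₁,ω₃,ω₄,ω₅}, {ω₂,ω₃,ω₄,ω₅}, Ω } (|σ(ℰ)| = 32).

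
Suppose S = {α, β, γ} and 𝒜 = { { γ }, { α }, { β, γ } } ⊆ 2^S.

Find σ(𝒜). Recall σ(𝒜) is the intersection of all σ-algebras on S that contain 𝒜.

σ(𝒜) (8 sets): { ∅, { α }, { β }, { γ }, { α, β }, { α, γ }, { β, γ }, S }

Working:
Take S₀ = 𝒜 ∪ {∅, S} = { ∅, { α }, { γ }, { β, γ }, S }.
Step 1 (2 new):
  { α, β }  = { γ }ᶜ
  { α, γ }  = { γ } ∪ { α }
  — 7 sets.
Step 2 adds 1:
  { β }  = { α, γ }ᶜ
  — 8 sets.
Step 3: closed — nothing new.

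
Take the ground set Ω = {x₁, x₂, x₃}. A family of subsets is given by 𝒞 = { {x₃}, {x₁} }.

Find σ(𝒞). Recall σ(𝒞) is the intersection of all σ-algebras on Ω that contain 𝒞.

|σ(𝒞)| = 8.  σ(𝒞) = { ∅, {x₁}, {x₂}, {x₃}, {x₁, x₂}, {x₁, x₃}, {x₂, x₃}, Ω }

Trace:
Start: 𝒞 ∪ {∅, Ω} = { ∅, {x₁}, {x₃}, Ω }.
Round 1 adds 3:
  {x₁, x₂}  = ᶜ of {x₃}
  {x₁, x₃}  = {x₃} ∪ {x₁}
  {x₂, x₃}  = ᶜ of {x₁}
  (now 7)
Round 2. New:
  {x₂}  = ᶜ of {x₁, x₃}
  (now 8)
Round 3: no new sets; the family is a σ-algebra.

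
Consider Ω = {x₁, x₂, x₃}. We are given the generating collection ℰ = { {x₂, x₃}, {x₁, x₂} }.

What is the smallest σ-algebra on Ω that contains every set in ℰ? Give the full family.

σ(ℰ) (8 sets): { ∅, {x₁}, {x₂}, {x₃}, {x₁, x₂}, {x₁, x₃}, {x₂, x₃}, Ω }

Working:
Begin from { ∅, {x₁, x₂}, {x₂, x₃}, Ω } (that is, ℰ plus ∅ and Ω).
Iteration 1: 2 new —
  {x₁}  = Ω∖{x₂, x₃}
  {x₃}  = Ω∖{x₁, x₂}
  — 6 sets.
Iteration 2: 1 new —
  {x₁, x₃}  = {x₃} ∪ {x₁}
  — 7 sets.
Iteration 3. New:
  {x₂}  = Ω∖{x₁, x₃}
  — 8 sets.
Iteration 4: closed — nothing new.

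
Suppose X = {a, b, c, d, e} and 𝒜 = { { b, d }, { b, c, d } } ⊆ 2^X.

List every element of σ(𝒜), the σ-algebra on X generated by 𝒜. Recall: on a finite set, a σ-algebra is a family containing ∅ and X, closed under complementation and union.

Start: 𝒜 ∪ {∅, X} = { {}, { b, d }, { b, c, d }, X }.
Pass 1 (2 new):
  { a, e }  = complement { b, c, d }
  { a, c, e }  = complement { b, d }
  — 6 sets.
Pass 2 (1 new):
  { a, b, d, e }  = { a, e } ∪ { b, d }
  — 7 sets.
Pass 3 adds 1:
  { c }  = complement { a, b, d, e }
  — 8 sets.
After Pass 4 the family is unchanged; done.

Hence σ(𝒜) has 8 members: { {}, { c }, { a, e }, { b, d }, { a, c, e }, { b, c, d }, { a, b, d, e }, X }.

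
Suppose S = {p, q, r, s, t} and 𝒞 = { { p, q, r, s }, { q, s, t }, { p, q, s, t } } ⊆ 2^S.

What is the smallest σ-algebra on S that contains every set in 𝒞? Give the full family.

|σ(𝒞)| = 16.  σ(𝒞) = { {}, { p }, { r }, { t }, { p, r }, { p, t }, { q, s }, { r, t }, { p, q, s }, { p, r, t }, { q, r, s }, { q, s, t }, { p, q, r, s }, { p, q, s, t }, { q, r, s, t }, S }

Derivation:
Begin from { {}, { q, s, t }, { p, q, r, s }, { p, q, s, t }, S } (that is, 𝒞 plus ∅ and S).
Pass 1 adds 3:
  { r }  = complement { p, q, s, t }
  { t }  = complement { p, q, r, s }
  { p, r }  = complement { q, s, t }
  (now 8)
Pass 2: 3 new —
  { r, t }  = { r } ∪ { t }
  { p, r, t }  = { p, r } ∪ { t }
  { q, r, s, t }  = { r } ∪ { q, s, t }
  (now 11)
Pass 3 adds 3:
  { p }  = complement { q, r, s, t }
  { q, s }  = complement { p, r, t }
  { p, q, s }  = complement { r, t }
  (now 14)
Pass 4 (2 new):
  { p, t }  = { t } ∪ { p }
  { q, r, s }  = { r } ∪ { q, s }
  (now 16)
Pass 5: already closed under ᶜ and ∪.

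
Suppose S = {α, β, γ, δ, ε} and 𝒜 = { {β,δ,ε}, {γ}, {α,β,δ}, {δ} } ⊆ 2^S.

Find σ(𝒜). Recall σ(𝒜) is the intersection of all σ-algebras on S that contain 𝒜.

Seed the family with 𝒜 together with ∅ and S: { {}, {γ}, {δ}, {α,β,δ}, {β,δ,ε}, S }.
Step 1. New:
  {α,γ}  = ᶜ of {β,δ,ε}
  {γ,δ}  = {γ} ∪ {δ}
  {γ,ε}  = ᶜ of {α,β,δ}
  {α,β,γ,δ}  = {γ} ∪ {α,β,δ}
  {α,β,γ,ε}  = ᶜ of {δ}
  {α,β,δ,ε}  = ᶜ of {γ}
  {β,γ,δ,ε}  = {γ} ∪ {β,δ,ε}
  [13 total]
Step 2: 6 new —
  {α}  = ᶜ of {β,γ,δ,ε}
  {ε}  = ᶜ of {α,β,γ,δ}
  {α,β,ε}  = ᶜ of {γ,δ}
  {α,γ,δ}  = {γ,δ} ∪ {α,γ}
  {α,γ,ε}  = {α,γ} ∪ {γ,ε}
  {γ,δ,ε}  = {γ,δ} ∪ {γ,ε}
  [19 total]
Step 3: +7 →
  {α,β}  = ᶜ of {γ,δ,ε}
  {α,δ}  = {δ} ∪ {α}
  {α,ε}  = {ε} ∪ {α}
  {β,δ}  = ᶜ of {α,γ,ε}
  {β,ε}  = ᶜ of {α,γ,δ}
  {δ,ε}  = {ε} ∪ {δ}
  {α,γ,δ,ε}  = {γ,δ,ε} ∪ {α,γ,ε}
  [26 total]
Step 4 adds 5:
  {β}  = ᶜ of {α,γ,δ,ε}
  {α,β,γ}  = ᶜ of {δ,ε}
  {α,δ,ε}  = {ε} ∪ {α,δ}
  {β,γ,δ}  = ᶜ of {α,ε}
  {β,γ,ε}  = ᶜ of {α,δ}
  [31 total]
Step 5: 1 new —
  {β,γ}  = ᶜ of {α,δ,ε}
  [32 total]
Step 6: already closed under ᶜ and ∪.

|σ(𝒜)| = 32.  σ(𝒜) = { {}, {α}, {β}, {γ}, {δ}, {ε}, {α,β}, {α,γ}, {α,δ}, {α,ε}, {β,γ}, {β,δ}, {β,ε}, {γ,δ}, {γ,ε}, {δ,ε}, {α,β,γ}, {α,β,δ}, {α,β,ε}, {α,γ,δ}, {α,γ,ε}, {α,δ,ε}, {β,γ,δ}, {β,γ,ε}, {β,δ,ε}, {γ,δ,ε}, {α,β,γ,δ}, {α,β,γ,ε}, {α,β,δ,ε}, {α,γ,δ,ε}, {β,γ,δ,ε}, S }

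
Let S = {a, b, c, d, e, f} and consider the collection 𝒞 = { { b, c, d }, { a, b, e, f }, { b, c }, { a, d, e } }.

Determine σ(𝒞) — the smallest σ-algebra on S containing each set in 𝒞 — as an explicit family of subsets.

Begin from { {}, { b, c }, { a, d, e }, { b, c, d }, { a, b, e, f }, S } (that is, 𝒞 plus ∅ and S).
Round 1. New:
  { c, d }  = { a, b, e, f }ᶜ
  { a, e, f }  = { b, c, d }ᶜ
  { b, c, f }  = { a, d, e }ᶜ
  { a, d, e, f }  = { b, c }ᶜ
  { a, b, c, d, e }  = { a, d, e } ∪ { b, c }
  { a, b, c, e, f }  = { b, c } ∪ { a, b, e, f }
  { a, b, d, e, f }  = { a, d, e } ∪ { a, b, e, f }
  |family| = 13
Round 2: 6 new —
  { c }  = { a, b, d, e, f }ᶜ
  { d }  = { a, b, c, e, f }ᶜ
  { f }  = { a, b, c, d, e }ᶜ
  { a, c, d, e }  = { a, d, e } ∪ { c, d }
  { b, c, d, f }  = { c, d } ∪ { b, c, f }
  { a, c, d, e, f }  = { c, d } ∪ { a, d, e, f }
  |family| = 19
Round 3 adds 7:
  { b }  = { a, c, d, e, f }ᶜ
  { a, e }  = { b, c, d, f }ᶜ
  { b, f }  = { a, c, d, e }ᶜ
  { c, f }  = { f } ∪ { c }
  { d, f }  = { f } ∪ { d }
  { c, d, f }  = { c, d } ∪ { f }
  { a, c, e, f }  = { a, e, f } ∪ { c }
  |family| = 26
Round 4. New:
  { b, d }  = { a, c, e, f }ᶜ
  { a, b, e }  = { c, d, f }ᶜ
  { a, c, e }  = { c } ∪ { a, e }
  { b, d, f }  = { b, f } ∪ { d }
  { a, b, c, e }  = { d, f }ᶜ
  { a, b, d, e }  = { c, f }ᶜ
  |family| = 32
Round 5: closed — nothing new.

Therefore σ(𝒞) = { {}, { b }, { c }, { d }, { f }, { a, e }, { b, c }, { b, d }, { b, f }, { c, d }, { c, f }, { d, f }, { a, b, e }, { a, c, e }, { a, d, e }, { a, e, f }, { b, c, d }, { b, c, f }, { b, d, f }, { c, d, f }, { a, b, c, e }, { a, b, d, e }, { a, b, e, f }, { a, c, d, e }, { a, c, e, f }, { a, d, e, f }, { b, c, d, f }, { a, b, c, d, e }, { a, b, c, e, f }, { a, b, d, e, f }, { a, c, d, e, f }, S } (|σ(𝒞)| = 32).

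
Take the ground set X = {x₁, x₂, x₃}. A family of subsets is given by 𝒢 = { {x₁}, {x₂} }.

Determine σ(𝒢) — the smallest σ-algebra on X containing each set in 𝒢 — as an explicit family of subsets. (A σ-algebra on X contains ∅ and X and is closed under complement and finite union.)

Start: 𝒢 ∪ {∅, X} = { {}, {x₁}, {x₂}, X }.
Pass 1: +3 →
  {x₁, x₂}  = {x₁} ∪ {x₂}
  {x₁, x₃}  = X∖{x₂}
  {x₂, x₃}  = X∖{x₁}
  — 7 sets.
Pass 2: 1 new —
  {x₃}  = X∖{x₁, x₂}
  — 8 sets.
Pass 3 adds nothing — fixpoint reached.

σ(𝒢) = { {}, {x₁}, {x₂}, {x₃}, {x₁, x₂}, {x₁, x₃}, {x₂, x₃}, X }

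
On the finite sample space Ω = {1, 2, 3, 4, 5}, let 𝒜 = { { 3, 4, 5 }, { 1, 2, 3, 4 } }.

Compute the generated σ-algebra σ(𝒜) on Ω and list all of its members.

|σ(𝒜)| = 8.  σ(𝒜) = { {  }, { 5 }, { 1, 2 }, { 3, 4 }, { 1, 2, 5 }, { 3, 4, 5 }, { 1, 2, 3, 4 }, Ω }

Check:
Initial family (4 sets): { {  }, { 3, 4, 5 }, { 1, 2, 3, 4 }, Ω }.
Step 1: 2 new —
  { 5 }  = Ω∖{ 1, 2, 3, 4 }
  { 1, 2 }  = Ω∖{ 3, 4, 5 }
  — 6 sets.
Step 2: +1 →
  { 1, 2, 5 }  = { 1, 2 } ∪ { 5 }
  — 7 sets.
Step 3 adds 1:
  { 3, 4 }  = Ω∖{ 1, 2, 5 }
  — 8 sets.
Step 4 adds nothing — fixpoint reached.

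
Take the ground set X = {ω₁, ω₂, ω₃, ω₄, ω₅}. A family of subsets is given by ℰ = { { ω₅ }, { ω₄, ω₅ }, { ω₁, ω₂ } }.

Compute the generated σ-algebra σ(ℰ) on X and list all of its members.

Begin from { ∅, { ω₅ }, { ω₁, ω₂ }, { ω₄, ω₅ }, X } (that is, ℰ plus ∅ and X).
Iteration 1. New:
  { ω₁, ω₂, ω₃ }  = complement { ω₄, ω₅ }
  { ω₁, ω₂, ω₅ }  = { ω₁, ω₂ } ∪ { ω₅ }
  { ω₃, ω₄, ω₅ }  = complement { ω₁, ω₂ }
  { ω₁, ω₂, ω₃, ω₄ }  = complement { ω₅ }
  { ω₁, ω₂, ω₄, ω₅ }  = { ω₄, ω₅ } ∪ { ω₁, ω₂ }
  [10 total]
Iteration 2. New:
  { ω₃ }  = complement { ω₁, ω₂, ω₄, ω₅ }
  { ω₃, ω₄ }  = complement { ω₁, ω₂, ω₅ }
  { ω₁, ω₂, ω₃, ω₅ }  = { ω₁, ω₂, ω₃ } ∪ { ω₅ }
  [13 total]
Iteration 3 (2 new):
  { ω₄ }  = complement { ω₁, ω₂, ω₃, ω₅ }
  { ω₃, ω₅ }  = { ω₃ } ∪ { ω₅ }
  [15 total]
Iteration 4. New:
  { ω₁, ω₂, ω₄ }  = complement { ω₃, ω₅ }
  [16 total]
Iteration 5 adds nothing — fixpoint reached.

|σ(ℰ)| = 16.  σ(ℰ) = { ∅, { ω₃ }, { ω₄ }, { ω₅ }, { ω₁, ω₂ }, { ω₃, ω₄ }, { ω₃, ω₅ }, { ω₄, ω₅ }, { ω₁, ω₂, ω₃ }, { ω₁, ω₂, ω₄ }, { ω₁, ω₂, ω₅ }, { ω₃, ω₄, ω₅ }, { ω₁, ω₂, ω₃, ω₄ }, { ω₁, ω₂, ω₃, ω₅ }, { ω₁, ω₂, ω₄, ω₅ }, X }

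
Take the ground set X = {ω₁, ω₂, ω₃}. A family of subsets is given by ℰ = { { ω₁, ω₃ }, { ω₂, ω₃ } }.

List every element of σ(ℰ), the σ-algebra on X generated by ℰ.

Answer: σ(ℰ) = { {  }, { ω₁ }, { ω₂ }, { ω₃ }, { ω₁, ω₂ }, { ω₁, ω₃ }, { ω₂, ω₃ }, X }

Trace:
Initial family (4 sets): { {  }, { ω₁, ω₃ }, { ω₂, ω₃ }, X }.
Round 1: 2 new —
  { ω₁ }  = complement { ω₂, ω₃ }
  { ω₂ }  = complement { ω₁, ω₃ }
  — 6 sets.
Round 2. New:
  { ω₁, ω₂ }  = { ω₂ } ∪ { ω₁ }
  — 7 sets.
Round 3. New:
  { ω₃ }  = complement { ω₁, ω₂ }
  — 8 sets.
Round 4: stable.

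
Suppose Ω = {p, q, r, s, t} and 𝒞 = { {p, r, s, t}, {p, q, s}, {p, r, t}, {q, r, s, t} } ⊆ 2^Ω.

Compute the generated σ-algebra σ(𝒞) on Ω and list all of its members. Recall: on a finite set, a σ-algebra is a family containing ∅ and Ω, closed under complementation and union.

σ(𝒞) = { {}, {p}, {q}, {s}, {p, q}, {p, s}, {q, s}, {r, t}, {p, q, s}, {p, r, t}, {q, r, t}, {r, s, t}, {p, q, r, t}, {p, r, s, t}, {q, r, s, t}, Ω }

Derivation:
Initial family (6 sets): { {}, {p, q, s}, {p, r, t}, {p, r, s, t}, {q, r, s, t}, Ω }.
Pass 1: +4 →
  {p}  = {q, r, s, t}ᶜ
  {q}  = {p, r, s, t}ᶜ
  {q, s}  = {p, r, t}ᶜ
  {r, t}  = {p, q, s}ᶜ
  (now 10)
Pass 2 (3 new):
  {p, q}  = {q} ∪ {p}
  {q, r, t}  = {q} ∪ {r, t}
  {p, q, r, t}  = {p, r, t} ∪ {q}
  (now 13)
Pass 3: 3 new —
  {s}  = {p, q, r, t}ᶜ
  {p, s}  = {q, r, t}ᶜ
  {r, s, t}  = {p, q}ᶜ
  (now 16)
Pass 4: stable.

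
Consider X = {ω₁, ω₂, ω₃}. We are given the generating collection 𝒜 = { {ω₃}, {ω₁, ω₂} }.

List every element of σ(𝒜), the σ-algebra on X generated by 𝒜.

Initial family (4 sets): { {}, {ω₃}, {ω₁, ω₂}, X }.
Step 1: stable.

|σ(𝒜)| = 4.  σ(𝒜) = { {}, {ω₃}, {ω₁, ω₂}, X }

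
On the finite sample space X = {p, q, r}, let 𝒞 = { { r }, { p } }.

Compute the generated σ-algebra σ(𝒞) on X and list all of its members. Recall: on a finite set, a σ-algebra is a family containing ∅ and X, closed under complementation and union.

Begin from { {  }, { p }, { r }, X } (that is, 𝒞 plus ∅ and X).
Round 1 (3 new):
  { p, q }  = { r }ᶜ
  { p, r }  = { r } ∪ { p }
  { q, r }  = { p }ᶜ
  — 7 sets.
Round 2 adds 1:
  { q }  = { p, r }ᶜ
  — 8 sets.
Round 3: stable.

σ(𝒞) = { {  }, { p }, { q }, { r }, { p, q }, { p, r }, { q, r }, X }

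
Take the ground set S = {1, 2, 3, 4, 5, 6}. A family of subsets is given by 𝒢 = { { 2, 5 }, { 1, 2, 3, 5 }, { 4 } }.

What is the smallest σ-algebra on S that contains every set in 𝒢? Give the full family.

Begin from { ∅, { 4 }, { 2, 5 }, { 1, 2, 3, 5 }, S } (that is, 𝒢 plus ∅ and S).
Pass 1. New:
  { 4, 6 }  = ᶜ of { 1, 2, 3, 5 }
  { 2, 4, 5 }  = { 2, 5 } ∪ { 4 }
  { 1, 3, 4, 6 }  = ᶜ of { 2, 5 }
  { 1, 2, 3, 4, 5 }  = { 4 } ∪ { 1, 2, 3, 5 }
  { 1, 2, 3, 5, 6 }  = ᶜ of { 4 }
  — 10 sets.
Pass 2: +3 →
  { 6 }  = ᶜ of { 1, 2, 3, 4, 5 }
  { 1, 3, 6 }  = ᶜ of { 2, 4, 5 }
  { 2, 4, 5, 6 }  = { 2, 5 } ∪ { 4, 6 }
  — 13 sets.
Pass 3: +2 →
  { 1, 3 }  = ᶜ of { 2, 4, 5, 6 }
  { 2, 5, 6 }  = { 2, 5 } ∪ { 6 }
  — 15 sets.
Pass 4: 1 new —
  { 1, 3, 4 }  = ᶜ of { 2, 5, 6 }
  — 16 sets.
Pass 5 adds nothing — fixpoint reached.

σ(𝒢) = { ∅, { 4 }, { 6 }, { 1, 3 }, { 2, 5 }, { 4, 6 }, { 1, 3, 4 }, { 1, 3, 6 }, { 2, 4, 5 }, { 2, 5, 6 }, { 1, 2, 3, 5 }, { 1, 3, 4, 6 }, { 2, 4, 5, 6 }, { 1, 2, 3, 4, 5 }, { 1, 2, 3, 5, 6 }, S }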